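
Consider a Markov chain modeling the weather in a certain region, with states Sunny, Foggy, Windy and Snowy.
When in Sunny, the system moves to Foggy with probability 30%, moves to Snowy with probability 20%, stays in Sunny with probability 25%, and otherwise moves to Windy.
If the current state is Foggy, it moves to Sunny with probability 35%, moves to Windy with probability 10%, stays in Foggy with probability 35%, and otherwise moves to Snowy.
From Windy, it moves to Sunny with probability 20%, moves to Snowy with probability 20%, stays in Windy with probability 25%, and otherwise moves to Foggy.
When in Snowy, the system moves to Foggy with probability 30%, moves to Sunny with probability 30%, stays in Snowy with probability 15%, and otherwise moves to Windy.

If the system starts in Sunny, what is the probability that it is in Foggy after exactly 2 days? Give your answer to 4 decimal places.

Propagate the distribution vector 2 days from Sunny.
After 0 days: (1.0000, 0.0000, 0.0000, 0.0000)
After 1 day: (0.2500, 0.3000, 0.2500, 0.2000)
After 2 days: (0.2775, 0.3275, 0.2050, 0.1900)
P(in Foggy after 2 days) = 0.3275

0.3275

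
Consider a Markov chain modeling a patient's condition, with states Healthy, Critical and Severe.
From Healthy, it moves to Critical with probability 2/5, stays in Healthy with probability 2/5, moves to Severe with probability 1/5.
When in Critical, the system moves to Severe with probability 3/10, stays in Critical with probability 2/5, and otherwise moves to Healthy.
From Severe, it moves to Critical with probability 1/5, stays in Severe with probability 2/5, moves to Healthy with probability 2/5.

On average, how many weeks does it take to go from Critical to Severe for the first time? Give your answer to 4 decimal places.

3.7500

Let t(s) be the expected number of weeks to first reach Severe from state s, with t(Severe) = 0. Conditioning on the first week:
t(Healthy) = 1 + 0.4·t(Healthy) + 0.4·t(Critical)
t(Critical) = 1 + 0.3·t(Healthy) + 0.4·t(Critical)
Solving: t(Healthy) = 4.1667, t(Critical) = 3.7500.
Expected weeks from Critical to Severe: 3.7500.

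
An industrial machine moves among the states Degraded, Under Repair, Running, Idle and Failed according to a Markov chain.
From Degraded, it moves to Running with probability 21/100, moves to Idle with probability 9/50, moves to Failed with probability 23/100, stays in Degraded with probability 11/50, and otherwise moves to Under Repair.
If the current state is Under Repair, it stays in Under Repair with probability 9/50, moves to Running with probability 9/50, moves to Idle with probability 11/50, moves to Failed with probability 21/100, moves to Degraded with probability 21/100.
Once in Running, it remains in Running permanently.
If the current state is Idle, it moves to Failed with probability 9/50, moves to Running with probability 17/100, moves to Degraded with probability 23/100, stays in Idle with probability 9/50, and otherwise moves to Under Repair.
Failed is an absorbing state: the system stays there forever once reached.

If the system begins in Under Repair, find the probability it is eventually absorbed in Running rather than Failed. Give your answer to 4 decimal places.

0.4697

Let h(s) be the probability of absorption at Running starting from transient state s. Then h(Running) = 1 and h(Failed) = 0. By first-step analysis:
h(Degraded) = 0.22·h(Degraded) + 0.16·h(Under Repair) + 0.21·1 + 0.18·h(Idle) + 0.23·0
h(Under Repair) = 0.21·h(Degraded) + 0.18·h(Under Repair) + 0.18·1 + 0.22·h(Idle) + 0.21·0
h(Idle) = 0.23·h(Degraded) + 0.24·h(Under Repair) + 0.17·1 + 0.18·h(Idle) + 0.18·0
Solving: h(Degraded) = 0.4760, h(Under Repair) = 0.4697, h(Idle) = 0.4783.
Starting from Under Repair, the probability is 0.4697.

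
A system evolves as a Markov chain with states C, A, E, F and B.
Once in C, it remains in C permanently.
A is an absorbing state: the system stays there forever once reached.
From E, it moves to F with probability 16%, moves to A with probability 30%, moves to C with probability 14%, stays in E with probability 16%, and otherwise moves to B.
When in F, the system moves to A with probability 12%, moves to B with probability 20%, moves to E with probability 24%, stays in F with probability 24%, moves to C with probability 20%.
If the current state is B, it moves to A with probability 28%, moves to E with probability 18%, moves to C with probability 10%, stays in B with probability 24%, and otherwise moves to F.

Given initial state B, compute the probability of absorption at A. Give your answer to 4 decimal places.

Let h(s) be the probability of absorption at A starting from transient state s. Then h(A) = 1 and h(C) = 0. By first-step analysis:
h(E) = 0.14·0 + 0.3·1 + 0.16·h(E) + 0.16·h(F) + 0.24·h(B)
h(F) = 0.2·0 + 0.12·1 + 0.24·h(E) + 0.24·h(F) + 0.2·h(B)
h(B) = 0.1·0 + 0.28·1 + 0.18·h(E) + 0.2·h(F) + 0.24·h(B)
Solving: h(E) = 0.6491, h(F) = 0.5375, h(B) = 0.6636.
Starting from B, the probability is 0.6636.

0.6636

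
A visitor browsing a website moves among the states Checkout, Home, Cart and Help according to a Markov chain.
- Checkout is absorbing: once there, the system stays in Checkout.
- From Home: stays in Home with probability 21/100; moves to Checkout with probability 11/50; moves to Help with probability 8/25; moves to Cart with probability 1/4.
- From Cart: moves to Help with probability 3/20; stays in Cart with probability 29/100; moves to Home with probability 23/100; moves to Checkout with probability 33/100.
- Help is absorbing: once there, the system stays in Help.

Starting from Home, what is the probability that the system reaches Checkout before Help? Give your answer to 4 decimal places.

Let h(s) be the probability of absorption at Checkout starting from transient state s. Then h(Checkout) = 1 and h(Help) = 0. By first-step analysis:
h(Home) = 0.22·1 + 0.21·h(Home) + 0.25·h(Cart) + 0.32·0
h(Cart) = 0.33·1 + 0.23·h(Home) + 0.29·h(Cart) + 0.15·0
Solving: h(Home) = 0.4742, h(Cart) = 0.6184.
Starting from Home, the probability is 0.4742.

0.4742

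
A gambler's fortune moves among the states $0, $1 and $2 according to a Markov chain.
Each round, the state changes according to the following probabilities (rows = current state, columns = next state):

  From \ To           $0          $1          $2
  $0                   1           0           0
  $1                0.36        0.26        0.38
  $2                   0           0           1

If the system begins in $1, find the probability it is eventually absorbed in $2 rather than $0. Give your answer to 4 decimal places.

0.5135

Let h(s) be the probability of absorption at $2 starting from transient state s. Then h($2) = 1 and h($0) = 0. By first-step analysis:
h($1) = 0.36·0 + 0.26·h($1) + 0.38·1
Solving: h($1) = 0.5135.
Starting from $1, the probability is 0.5135.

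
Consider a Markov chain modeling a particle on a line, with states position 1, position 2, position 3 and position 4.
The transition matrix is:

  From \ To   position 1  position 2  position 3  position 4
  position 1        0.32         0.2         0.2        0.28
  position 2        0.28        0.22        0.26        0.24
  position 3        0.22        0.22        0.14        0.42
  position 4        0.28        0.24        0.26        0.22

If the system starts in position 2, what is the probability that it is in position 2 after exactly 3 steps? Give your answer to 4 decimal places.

0.2204

Propagate the distribution vector 3 steps from position 2.
After 0 steps: (0.0000, 1.0000, 0.0000, 0.0000)
After 1 step: (0.2800, 0.2200, 0.2600, 0.2400)
After 2 steps: (0.2756, 0.2192, 0.2120, 0.2932)
After 3 steps: (0.2783, 0.2204, 0.2180, 0.2833)
P(in position 2 after 3 steps) = 0.2204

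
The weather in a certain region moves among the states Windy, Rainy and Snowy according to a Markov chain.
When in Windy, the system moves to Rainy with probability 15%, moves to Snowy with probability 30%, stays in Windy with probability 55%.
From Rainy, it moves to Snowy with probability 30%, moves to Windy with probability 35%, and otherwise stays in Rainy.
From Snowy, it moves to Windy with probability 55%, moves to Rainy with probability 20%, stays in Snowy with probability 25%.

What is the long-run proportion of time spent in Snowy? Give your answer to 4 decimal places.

0.2857

Let the stationary distribution be π with π = πP and π_1 + π_2 + π_3 = 1.
π_1 = 0.55·π_1 + 0.35·π_2 + 0.55·π_3
π_2 = 0.15·π_1 + 0.35·π_2 + 0.2·π_3
Solving with the normalization constraint gives π = (0.5089, 0.2054, 0.2857).
So the stationary probability of Snowy is 0.2857.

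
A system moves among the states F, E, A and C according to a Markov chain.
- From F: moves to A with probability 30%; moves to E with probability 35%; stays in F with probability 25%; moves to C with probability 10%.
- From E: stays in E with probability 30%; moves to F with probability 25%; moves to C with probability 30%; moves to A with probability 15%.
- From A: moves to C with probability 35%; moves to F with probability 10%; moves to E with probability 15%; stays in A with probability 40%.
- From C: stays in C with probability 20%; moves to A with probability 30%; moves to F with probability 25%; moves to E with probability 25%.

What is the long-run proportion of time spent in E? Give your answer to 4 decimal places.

Let the stationary distribution be π with π = πP and π_1 + π_2 + π_3 + π_4 = 1.
π_1 = 0.25·π_1 + 0.25·π_2 + 0.1·π_3 + 0.25·π_4
π_2 = 0.35·π_1 + 0.3·π_2 + 0.15·π_3 + 0.25·π_4
π_3 = 0.3·π_1 + 0.15·π_2 + 0.4·π_3 + 0.3·π_4
Solving with the normalization constraint gives π = (0.2064, 0.2543, 0.2910, 0.2484).
So the stationary probability of E is 0.2543.

0.2543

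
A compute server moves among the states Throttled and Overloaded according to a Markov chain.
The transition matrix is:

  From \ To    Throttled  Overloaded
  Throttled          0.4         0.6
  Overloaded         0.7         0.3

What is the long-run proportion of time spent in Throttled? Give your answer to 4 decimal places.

Let the stationary distribution be π with π = πP and π_1 + π_2 = 1.
π_1 = 0.4·π_1 + 0.7·π_2
Solving with the normalization constraint gives π = (0.5385, 0.4615).
So the stationary probability of Throttled is 0.5385.

0.5385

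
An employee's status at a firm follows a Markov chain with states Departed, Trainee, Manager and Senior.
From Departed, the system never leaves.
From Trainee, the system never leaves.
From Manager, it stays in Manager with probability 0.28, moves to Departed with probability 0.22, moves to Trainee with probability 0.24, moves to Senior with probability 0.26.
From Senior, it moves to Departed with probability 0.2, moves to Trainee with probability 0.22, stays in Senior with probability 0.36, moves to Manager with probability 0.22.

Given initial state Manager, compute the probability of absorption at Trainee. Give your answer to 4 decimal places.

0.5223

Let h(s) be the probability of absorption at Trainee starting from transient state s. Then h(Trainee) = 1 and h(Departed) = 0. By first-step analysis:
h(Manager) = 0.22·0 + 0.24·1 + 0.28·h(Manager) + 0.26·h(Senior)
h(Senior) = 0.2·0 + 0.22·1 + 0.22·h(Manager) + 0.36·h(Senior)
Solving: h(Manager) = 0.5223, h(Senior) = 0.5233.
Starting from Manager, the probability is 0.5223.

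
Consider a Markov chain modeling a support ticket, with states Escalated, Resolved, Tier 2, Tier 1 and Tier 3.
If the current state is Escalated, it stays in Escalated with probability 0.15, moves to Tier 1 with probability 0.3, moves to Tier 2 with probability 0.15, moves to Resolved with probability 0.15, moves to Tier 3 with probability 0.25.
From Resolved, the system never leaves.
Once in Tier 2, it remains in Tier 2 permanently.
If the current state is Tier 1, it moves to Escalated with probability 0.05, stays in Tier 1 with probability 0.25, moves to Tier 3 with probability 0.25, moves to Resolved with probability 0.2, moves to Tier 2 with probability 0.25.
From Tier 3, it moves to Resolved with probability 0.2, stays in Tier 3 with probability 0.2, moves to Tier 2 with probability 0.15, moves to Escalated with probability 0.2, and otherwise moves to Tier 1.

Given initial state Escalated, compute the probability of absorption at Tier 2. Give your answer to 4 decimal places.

Let h(s) be the probability of absorption at Tier 2 starting from transient state s. Then h(Tier 2) = 1 and h(Resolved) = 0. By first-step analysis:
h(Escalated) = 0.15·h(Escalated) + 0.15·0 + 0.15·1 + 0.3·h(Tier 1) + 0.25·h(Tier 3)
h(Tier 1) = 0.05·h(Escalated) + 0.2·0 + 0.25·1 + 0.25·h(Tier 1) + 0.25·h(Tier 3)
h(Tier 3) = 0.2·h(Escalated) + 0.2·0 + 0.15·1 + 0.25·h(Tier 1) + 0.2·h(Tier 3)
Solving: h(Escalated) = 0.5026, h(Tier 1) = 0.5260, h(Tier 3) = 0.4775.
Starting from Escalated, the probability is 0.5026.

0.5026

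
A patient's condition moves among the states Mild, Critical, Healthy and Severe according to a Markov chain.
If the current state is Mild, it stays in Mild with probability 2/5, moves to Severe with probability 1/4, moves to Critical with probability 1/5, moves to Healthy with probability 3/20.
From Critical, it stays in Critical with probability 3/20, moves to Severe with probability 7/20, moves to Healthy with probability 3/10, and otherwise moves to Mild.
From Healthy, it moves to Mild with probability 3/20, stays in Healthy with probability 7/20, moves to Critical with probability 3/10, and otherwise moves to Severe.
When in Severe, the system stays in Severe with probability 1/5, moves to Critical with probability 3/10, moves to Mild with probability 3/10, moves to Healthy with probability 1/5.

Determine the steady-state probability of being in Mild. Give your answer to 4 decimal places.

0.2656

Let the stationary distribution be π with π = πP and π_1 + π_2 + π_3 + π_4 = 1.
π_1 = 0.4·π_1 + 0.2·π_2 + 0.15·π_3 + 0.3·π_4
π_2 = 0.2·π_1 + 0.15·π_2 + 0.3·π_3 + 0.3·π_4
π_3 = 0.15·π_1 + 0.3·π_2 + 0.35·π_3 + 0.2·π_4
Solving with the normalization constraint gives π = (0.2656, 0.2378, 0.2476, 0.2489).
So the stationary probability of Mild is 0.2656.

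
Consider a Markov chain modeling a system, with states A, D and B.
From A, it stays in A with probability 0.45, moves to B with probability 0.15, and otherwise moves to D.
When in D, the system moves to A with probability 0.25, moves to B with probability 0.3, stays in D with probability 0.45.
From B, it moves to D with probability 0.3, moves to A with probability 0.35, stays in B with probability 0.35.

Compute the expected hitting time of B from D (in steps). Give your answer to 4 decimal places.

Let t(s) be the expected number of steps to first reach B from state s, with t(B) = 0. Conditioning on the first step:
t(A) = 1 + 0.45·t(A) + 0.4·t(D)
t(D) = 1 + 0.25·t(A) + 0.45·t(D)
Solving: t(A) = 4.6914, t(D) = 3.9506.
Expected steps from D to B: 3.9506.

3.9506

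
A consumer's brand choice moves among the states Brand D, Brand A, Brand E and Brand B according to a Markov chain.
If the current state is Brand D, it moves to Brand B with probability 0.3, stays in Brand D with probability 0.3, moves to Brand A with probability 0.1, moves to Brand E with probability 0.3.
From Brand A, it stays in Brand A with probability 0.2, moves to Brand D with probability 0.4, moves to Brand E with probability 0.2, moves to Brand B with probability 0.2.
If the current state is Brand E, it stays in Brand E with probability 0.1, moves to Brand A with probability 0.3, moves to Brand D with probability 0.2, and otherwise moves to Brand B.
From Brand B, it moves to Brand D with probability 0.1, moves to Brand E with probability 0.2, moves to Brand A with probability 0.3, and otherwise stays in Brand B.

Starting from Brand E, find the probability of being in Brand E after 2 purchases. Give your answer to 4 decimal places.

Propagate the distribution vector 2 purchases from Brand E.
After 0 purchases: (0.0000, 0.0000, 1.0000, 0.0000)
After 1 purchase: (0.2000, 0.3000, 0.1000, 0.4000)
After 2 purchases: (0.2400, 0.2300, 0.2100, 0.3200)
P(in Brand E after 2 purchases) = 0.2100

0.2100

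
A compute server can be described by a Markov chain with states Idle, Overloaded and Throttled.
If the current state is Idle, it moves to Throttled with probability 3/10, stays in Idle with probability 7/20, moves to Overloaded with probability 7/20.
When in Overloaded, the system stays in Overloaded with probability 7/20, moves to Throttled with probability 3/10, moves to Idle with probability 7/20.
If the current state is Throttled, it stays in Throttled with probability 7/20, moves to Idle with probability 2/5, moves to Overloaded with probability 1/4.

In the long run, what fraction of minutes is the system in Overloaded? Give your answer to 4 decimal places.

Let the stationary distribution be π with π = πP and π_1 + π_2 + π_3 = 1.
π_1 = 0.35·π_1 + 0.35·π_2 + 0.4·π_3
π_2 = 0.35·π_1 + 0.35·π_2 + 0.25·π_3
Solving with the normalization constraint gives π = (0.3658, 0.3184, 0.3158).
So the stationary probability of Overloaded is 0.3184.

0.3184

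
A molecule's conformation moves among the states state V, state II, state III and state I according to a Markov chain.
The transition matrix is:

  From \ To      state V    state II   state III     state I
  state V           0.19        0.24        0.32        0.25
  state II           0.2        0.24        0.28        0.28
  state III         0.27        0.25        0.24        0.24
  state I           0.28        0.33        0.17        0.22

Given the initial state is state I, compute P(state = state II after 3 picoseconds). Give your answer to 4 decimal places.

0.2652

Propagate the distribution vector 3 picoseconds from state I.
After 0 picoseconds: (0.0000, 0.0000, 0.0000, 1.0000)
After 1 picosecond: (0.2800, 0.3300, 0.1700, 0.2200)
After 2 picoseconds: (0.2267, 0.2615, 0.2602, 0.2516)
After 3 picoseconds: (0.2361, 0.2652, 0.2510, 0.2477)
P(in state II after 3 picoseconds) = 0.2652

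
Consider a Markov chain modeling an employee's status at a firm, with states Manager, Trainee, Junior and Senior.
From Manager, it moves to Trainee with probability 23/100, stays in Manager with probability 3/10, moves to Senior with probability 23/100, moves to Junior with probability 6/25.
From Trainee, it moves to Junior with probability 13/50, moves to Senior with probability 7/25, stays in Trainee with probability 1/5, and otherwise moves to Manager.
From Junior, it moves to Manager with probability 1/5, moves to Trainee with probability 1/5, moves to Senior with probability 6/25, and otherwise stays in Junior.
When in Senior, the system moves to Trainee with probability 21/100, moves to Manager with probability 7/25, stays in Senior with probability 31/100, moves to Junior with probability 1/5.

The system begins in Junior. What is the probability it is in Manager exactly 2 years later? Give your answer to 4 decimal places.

0.2512

Propagate the distribution vector 2 years from Junior.
After 0 years: (0.0000, 0.0000, 1.0000, 0.0000)
After 1 year: (0.2000, 0.2000, 0.3600, 0.2400)
After 2 years: (0.2512, 0.2084, 0.2776, 0.2628)
P(in Manager after 2 years) = 0.2512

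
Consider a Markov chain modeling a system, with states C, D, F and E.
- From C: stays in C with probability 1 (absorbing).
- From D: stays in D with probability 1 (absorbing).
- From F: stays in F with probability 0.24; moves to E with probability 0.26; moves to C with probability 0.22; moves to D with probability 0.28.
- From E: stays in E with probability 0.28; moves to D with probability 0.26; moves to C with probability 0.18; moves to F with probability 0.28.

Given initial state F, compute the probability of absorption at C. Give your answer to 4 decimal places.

0.4325

Let h(s) be the probability of absorption at C starting from transient state s. Then h(C) = 1 and h(D) = 0. By first-step analysis:
h(F) = 0.22·1 + 0.28·0 + 0.24·h(F) + 0.26·h(E)
h(E) = 0.18·1 + 0.26·0 + 0.28·h(F) + 0.28·h(E)
Solving: h(F) = 0.4325, h(E) = 0.4182.
Starting from F, the probability is 0.4325.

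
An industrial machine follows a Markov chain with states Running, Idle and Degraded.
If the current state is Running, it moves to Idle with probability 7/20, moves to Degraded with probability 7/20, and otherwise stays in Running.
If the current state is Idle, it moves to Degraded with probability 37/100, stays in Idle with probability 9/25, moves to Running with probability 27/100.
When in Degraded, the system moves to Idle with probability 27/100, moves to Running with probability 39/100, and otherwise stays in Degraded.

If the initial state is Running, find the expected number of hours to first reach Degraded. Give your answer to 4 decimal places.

Let t(s) be the expected number of hours to first reach Degraded from state s, with t(Degraded) = 0. Conditioning on the first hour:
t(Running) = 1 + 0.3·t(Running) + 0.35·t(Idle)
t(Idle) = 1 + 0.27·t(Running) + 0.36·t(Idle)
Solving: t(Running) = 2.8006, t(Idle) = 2.7440.
Expected hours from Running to Degraded: 2.8006.

2.8006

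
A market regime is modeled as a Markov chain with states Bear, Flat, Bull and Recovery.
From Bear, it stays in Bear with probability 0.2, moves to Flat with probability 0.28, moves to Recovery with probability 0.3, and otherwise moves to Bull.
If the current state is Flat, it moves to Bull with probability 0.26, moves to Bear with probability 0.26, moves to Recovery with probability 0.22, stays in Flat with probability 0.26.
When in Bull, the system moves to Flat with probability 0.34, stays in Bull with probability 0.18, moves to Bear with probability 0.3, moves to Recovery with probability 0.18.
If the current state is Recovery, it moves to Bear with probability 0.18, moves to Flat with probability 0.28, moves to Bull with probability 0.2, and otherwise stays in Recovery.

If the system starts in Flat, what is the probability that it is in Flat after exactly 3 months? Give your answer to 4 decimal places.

0.2871

Propagate the distribution vector 3 months from Flat.
After 0 months: (0.0000, 1.0000, 0.0000, 0.0000)
After 1 month: (0.2600, 0.2600, 0.2600, 0.2200)
After 2 months: (0.2372, 0.2904, 0.2156, 0.2568)
After 3 months: (0.2338, 0.2871, 0.2179, 0.2612)
P(in Flat after 3 months) = 0.2871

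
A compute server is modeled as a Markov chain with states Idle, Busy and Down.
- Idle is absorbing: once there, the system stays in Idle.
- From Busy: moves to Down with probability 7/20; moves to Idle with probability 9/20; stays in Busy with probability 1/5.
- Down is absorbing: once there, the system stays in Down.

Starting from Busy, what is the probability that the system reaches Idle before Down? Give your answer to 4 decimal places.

0.5625

Let h(s) be the probability of absorption at Idle starting from transient state s. Then h(Idle) = 1 and h(Down) = 0. By first-step analysis:
h(Busy) = 0.45·1 + 0.2·h(Busy) + 0.35·0
Solving: h(Busy) = 0.5625.
Starting from Busy, the probability is 0.5625.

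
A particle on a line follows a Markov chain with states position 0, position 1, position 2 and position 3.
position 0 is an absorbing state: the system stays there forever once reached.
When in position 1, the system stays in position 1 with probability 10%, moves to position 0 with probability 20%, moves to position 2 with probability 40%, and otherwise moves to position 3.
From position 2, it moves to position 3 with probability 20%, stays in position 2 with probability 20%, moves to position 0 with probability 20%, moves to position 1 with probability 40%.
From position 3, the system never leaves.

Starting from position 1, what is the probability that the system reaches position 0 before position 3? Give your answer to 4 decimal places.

Let h(s) be the probability of absorption at position 0 starting from transient state s. Then h(position 0) = 1 and h(position 3) = 0. By first-step analysis:
h(position 1) = 0.2·1 + 0.1·h(position 1) + 0.4·h(position 2) + 0.3·0
h(position 2) = 0.2·1 + 0.4·h(position 1) + 0.2·h(position 2) + 0.2·0
Solving: h(position 1) = 0.4286, h(position 2) = 0.4643.
Starting from position 1, the probability is 0.4286.

0.4286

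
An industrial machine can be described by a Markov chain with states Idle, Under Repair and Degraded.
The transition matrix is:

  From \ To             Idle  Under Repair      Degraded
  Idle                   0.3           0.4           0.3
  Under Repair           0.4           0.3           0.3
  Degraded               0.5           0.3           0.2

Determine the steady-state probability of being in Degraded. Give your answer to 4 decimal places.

Let the stationary distribution be π with π = πP and π_1 + π_2 + π_3 = 1.
π_1 = 0.3·π_1 + 0.4·π_2 + 0.5·π_3
π_2 = 0.4·π_1 + 0.3·π_2 + 0.3·π_3
Solving with the normalization constraint gives π = (0.3884, 0.3388, 0.2727).
So the stationary probability of Degraded is 0.2727.

0.2727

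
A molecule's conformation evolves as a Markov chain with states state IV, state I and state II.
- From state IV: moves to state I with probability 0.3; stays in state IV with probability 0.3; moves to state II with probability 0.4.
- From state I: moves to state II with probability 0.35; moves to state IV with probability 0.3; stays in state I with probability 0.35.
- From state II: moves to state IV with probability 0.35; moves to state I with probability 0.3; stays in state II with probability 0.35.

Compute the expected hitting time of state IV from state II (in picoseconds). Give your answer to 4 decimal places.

2.9921

Let t(s) be the expected number of picoseconds to first reach state IV from state s, with t(state IV) = 0. Conditioning on the first picosecond:
t(state I) = 1 + 0.35·t(state I) + 0.35·t(state II)
t(state II) = 1 + 0.3·t(state I) + 0.35·t(state II)
Solving: t(state I) = 3.1496, t(state II) = 2.9921.
Expected picoseconds from state II to state IV: 2.9921.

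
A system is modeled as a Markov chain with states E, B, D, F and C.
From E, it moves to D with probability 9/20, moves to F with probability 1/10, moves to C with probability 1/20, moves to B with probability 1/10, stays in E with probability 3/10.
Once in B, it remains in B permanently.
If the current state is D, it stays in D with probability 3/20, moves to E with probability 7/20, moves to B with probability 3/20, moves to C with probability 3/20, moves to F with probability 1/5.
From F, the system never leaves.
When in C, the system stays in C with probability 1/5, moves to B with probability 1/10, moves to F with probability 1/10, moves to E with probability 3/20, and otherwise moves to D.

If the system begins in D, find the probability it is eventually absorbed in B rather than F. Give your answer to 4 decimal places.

0.4504

Let h(s) be the probability of absorption at B starting from transient state s. Then h(B) = 1 and h(F) = 0. By first-step analysis:
h(E) = 0.3·h(E) + 0.1·1 + 0.45·h(D) + 0.1·0 + 0.05·h(C)
h(D) = 0.35·h(E) + 0.15·1 + 0.15·h(D) + 0.2·0 + 0.15·h(C)
h(C) = 0.15·h(E) + 0.1·1 + 0.45·h(D) + 0.1·0 + 0.2·h(C)
Solving: h(E) = 0.4656, h(D) = 0.4504, h(C) = 0.4656.
Starting from D, the probability is 0.4504.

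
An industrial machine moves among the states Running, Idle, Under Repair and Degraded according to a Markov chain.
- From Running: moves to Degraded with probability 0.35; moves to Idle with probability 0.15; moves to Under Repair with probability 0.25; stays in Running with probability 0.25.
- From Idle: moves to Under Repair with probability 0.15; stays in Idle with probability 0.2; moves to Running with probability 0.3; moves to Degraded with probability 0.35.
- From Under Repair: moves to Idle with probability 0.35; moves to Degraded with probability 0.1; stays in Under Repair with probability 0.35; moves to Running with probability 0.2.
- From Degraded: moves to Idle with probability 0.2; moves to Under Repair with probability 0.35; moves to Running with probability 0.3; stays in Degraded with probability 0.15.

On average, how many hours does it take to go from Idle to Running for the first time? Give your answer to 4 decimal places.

Let t(s) be the expected number of hours to first reach Running from state s, with t(Running) = 0. Conditioning on the first hour:
t(Idle) = 1 + 0.2·t(Idle) + 0.15·t(Under Repair) + 0.35·t(Degraded)
t(Under Repair) = 1 + 0.35·t(Idle) + 0.35·t(Under Repair) + 0.1·t(Degraded)
t(Degraded) = 1 + 0.2·t(Idle) + 0.35·t(Under Repair) + 0.15·t(Degraded)
Solving: t(Idle) = 3.6331, t(Under Repair) = 4.0647, t(Degraded) = 3.7050.
Expected hours from Idle to Running: 3.6331.

3.6331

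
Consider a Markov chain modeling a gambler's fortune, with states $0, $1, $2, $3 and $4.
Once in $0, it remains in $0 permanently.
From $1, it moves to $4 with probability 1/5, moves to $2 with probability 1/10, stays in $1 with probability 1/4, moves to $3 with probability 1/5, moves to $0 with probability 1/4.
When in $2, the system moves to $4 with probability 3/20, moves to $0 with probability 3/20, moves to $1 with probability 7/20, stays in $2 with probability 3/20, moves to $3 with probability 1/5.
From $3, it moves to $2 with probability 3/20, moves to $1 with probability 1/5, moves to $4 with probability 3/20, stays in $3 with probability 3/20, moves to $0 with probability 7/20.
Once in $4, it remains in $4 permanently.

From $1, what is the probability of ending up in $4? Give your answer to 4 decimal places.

0.4177

Let h(s) be the probability of absorption at $4 starting from transient state s. Then h($4) = 1 and h($0) = 0. By first-step analysis:
h($1) = 0.25·0 + 0.25·h($1) + 0.1·h($2) + 0.2·h($3) + 0.2·1
h($2) = 0.15·0 + 0.35·h($1) + 0.15·h($2) + 0.2·h($3) + 0.15·1
h($3) = 0.35·0 + 0.2·h($1) + 0.15·h($2) + 0.15·h($3) + 0.15·1
Solving: h($1) = 0.4177, h($2) = 0.4310, h($3) = 0.3508.
Starting from $1, the probability is 0.4177.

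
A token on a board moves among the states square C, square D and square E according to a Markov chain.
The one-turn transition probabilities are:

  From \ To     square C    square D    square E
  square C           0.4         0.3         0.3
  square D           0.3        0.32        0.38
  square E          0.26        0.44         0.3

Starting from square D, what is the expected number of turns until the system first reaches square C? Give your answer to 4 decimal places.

3.4974

Let t(s) be the expected number of turns to first reach square C from state s, with t(square C) = 0. Conditioning on the first turn:
t(square D) = 1 + 0.32·t(square D) + 0.38·t(square E)
t(square E) = 1 + 0.44·t(square D) + 0.3·t(square E)
Solving: t(square D) = 3.4974, t(square E) = 3.6269.
Expected turns from square D to square C: 3.4974.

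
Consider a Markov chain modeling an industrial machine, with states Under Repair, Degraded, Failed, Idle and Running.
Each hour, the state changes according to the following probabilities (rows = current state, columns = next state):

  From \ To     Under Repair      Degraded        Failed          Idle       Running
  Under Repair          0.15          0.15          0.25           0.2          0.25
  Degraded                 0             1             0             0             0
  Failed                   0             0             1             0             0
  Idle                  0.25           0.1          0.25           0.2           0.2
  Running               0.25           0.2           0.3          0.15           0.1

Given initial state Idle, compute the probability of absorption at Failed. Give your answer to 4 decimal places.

Let h(s) be the probability of absorption at Failed starting from transient state s. Then h(Failed) = 1 and h(Degraded) = 0. By first-step analysis:
h(Under Repair) = 0.15·h(Under Repair) + 0.15·0 + 0.25·1 + 0.2·h(Idle) + 0.25·h(Running)
h(Idle) = 0.25·h(Under Repair) + 0.1·0 + 0.25·1 + 0.2·h(Idle) + 0.2·h(Running)
h(Running) = 0.25·h(Under Repair) + 0.2·0 + 0.3·1 + 0.15·h(Idle) + 0.1·h(Running)
Solving: h(Under Repair) = 0.6330, h(Idle) = 0.6653, h(Running) = 0.6201.
Starting from Idle, the probability is 0.6653.

0.6653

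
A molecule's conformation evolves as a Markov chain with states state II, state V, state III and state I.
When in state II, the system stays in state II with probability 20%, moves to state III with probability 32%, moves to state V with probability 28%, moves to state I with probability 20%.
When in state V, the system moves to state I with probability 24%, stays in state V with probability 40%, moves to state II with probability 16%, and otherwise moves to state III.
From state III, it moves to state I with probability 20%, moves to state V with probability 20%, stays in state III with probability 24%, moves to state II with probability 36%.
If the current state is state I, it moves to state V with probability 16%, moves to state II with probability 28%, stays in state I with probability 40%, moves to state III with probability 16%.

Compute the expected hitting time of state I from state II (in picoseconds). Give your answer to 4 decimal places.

4.7221

Let t(s) be the expected number of picoseconds to first reach state I from state s, with t(state I) = 0. Conditioning on the first picosecond:
t(state II) = 1 + 0.2·t(state II) + 0.28·t(state V) + 0.32·t(state III)
t(state V) = 1 + 0.16·t(state II) + 0.4·t(state V) + 0.2·t(state III)
t(state III) = 1 + 0.36·t(state II) + 0.2·t(state V) + 0.24·t(state III)
Solving: t(state II) = 4.7221, t(state V) = 4.5053, t(state III) = 4.7382.
Expected picoseconds from state II to state I: 4.7221.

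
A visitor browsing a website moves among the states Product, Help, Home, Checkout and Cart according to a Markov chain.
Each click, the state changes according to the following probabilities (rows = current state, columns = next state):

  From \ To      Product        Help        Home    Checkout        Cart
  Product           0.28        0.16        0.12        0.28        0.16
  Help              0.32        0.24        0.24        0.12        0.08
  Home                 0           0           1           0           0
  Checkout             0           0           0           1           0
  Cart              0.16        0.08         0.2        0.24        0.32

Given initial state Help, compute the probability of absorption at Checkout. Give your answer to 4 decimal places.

0.4764

Let h(s) be the probability of absorption at Checkout starting from transient state s. Then h(Checkout) = 1 and h(Home) = 0. By first-step analysis:
h(Product) = 0.28·h(Product) + 0.16·h(Help) + 0.12·0 + 0.28·1 + 0.16·h(Cart)
h(Help) = 0.32·h(Product) + 0.24·h(Help) + 0.24·0 + 0.12·1 + 0.08·h(Cart)
h(Cart) = 0.16·h(Product) + 0.08·h(Help) + 0.2·0 + 0.24·1 + 0.32·h(Cart)
Solving: h(Product) = 0.6180, h(Help) = 0.4764, h(Cart) = 0.5544.
Starting from Help, the probability is 0.4764.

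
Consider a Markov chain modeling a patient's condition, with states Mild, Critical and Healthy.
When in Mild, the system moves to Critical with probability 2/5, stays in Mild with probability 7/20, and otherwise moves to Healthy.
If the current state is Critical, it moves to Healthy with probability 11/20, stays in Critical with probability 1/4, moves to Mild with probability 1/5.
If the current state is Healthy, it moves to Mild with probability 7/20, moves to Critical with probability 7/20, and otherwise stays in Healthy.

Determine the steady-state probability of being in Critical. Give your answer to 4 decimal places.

Let the stationary distribution be π with π = πP and π_1 + π_2 + π_3 = 1.
π_1 = 0.35·π_1 + 0.2·π_2 + 0.35·π_3
π_2 = 0.4·π_1 + 0.25·π_2 + 0.35·π_3
Solving with the normalization constraint gives π = (0.3002, 0.3318, 0.3679).
So the stationary probability of Critical is 0.3318.

0.3318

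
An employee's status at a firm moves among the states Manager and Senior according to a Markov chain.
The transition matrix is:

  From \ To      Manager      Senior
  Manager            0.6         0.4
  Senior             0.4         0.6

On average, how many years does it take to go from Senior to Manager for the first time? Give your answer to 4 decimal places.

2.5000

Let t(s) be the expected number of years to first reach Manager from state s, with t(Manager) = 0. Conditioning on the first year:
t(Senior) = 1 + 0.6·t(Senior)
Solving: t(Senior) = 2.5000.
Expected years from Senior to Manager: 2.5000.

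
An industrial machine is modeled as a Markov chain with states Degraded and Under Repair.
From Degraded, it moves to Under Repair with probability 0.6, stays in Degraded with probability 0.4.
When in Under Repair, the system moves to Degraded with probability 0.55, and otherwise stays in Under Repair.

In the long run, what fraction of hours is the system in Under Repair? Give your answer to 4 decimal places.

0.5217

Let the stationary distribution be π with π = πP and π_1 + π_2 = 1.
π_1 = 0.4·π_1 + 0.55·π_2
Solving with the normalization constraint gives π = (0.4783, 0.5217).
So the stationary probability of Under Repair is 0.5217.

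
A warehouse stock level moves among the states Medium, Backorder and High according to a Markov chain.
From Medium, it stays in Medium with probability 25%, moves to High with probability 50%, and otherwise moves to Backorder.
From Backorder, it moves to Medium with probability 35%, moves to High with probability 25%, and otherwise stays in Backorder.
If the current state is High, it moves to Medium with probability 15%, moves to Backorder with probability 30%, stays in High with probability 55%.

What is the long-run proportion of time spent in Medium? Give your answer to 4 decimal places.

0.2378

Let the stationary distribution be π with π = πP and π_1 + π_2 + π_3 = 1.
π_1 = 0.25·π_1 + 0.35·π_2 + 0.15·π_3
π_2 = 0.25·π_1 + 0.4·π_2 + 0.3·π_3
Solving with the normalization constraint gives π = (0.2378, 0.3201, 0.4421).
So the stationary probability of Medium is 0.2378.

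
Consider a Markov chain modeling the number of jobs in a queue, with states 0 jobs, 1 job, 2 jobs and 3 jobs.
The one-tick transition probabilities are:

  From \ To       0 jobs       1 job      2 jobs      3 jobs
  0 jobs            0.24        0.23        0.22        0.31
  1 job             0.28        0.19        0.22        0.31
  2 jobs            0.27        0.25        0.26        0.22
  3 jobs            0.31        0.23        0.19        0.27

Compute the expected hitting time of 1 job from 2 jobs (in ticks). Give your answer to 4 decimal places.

Let t(s) be the expected number of ticks to first reach 1 job from state s, with t(1 job) = 0. Conditioning on the first tick:
t(0 jobs) = 1 + 0.24·t(0 jobs) + 0.22·t(2 jobs) + 0.31·t(3 jobs)
t(2 jobs) = 1 + 0.27·t(0 jobs) + 0.26·t(2 jobs) + 0.22·t(3 jobs)
t(3 jobs) = 1 + 0.31·t(0 jobs) + 0.19·t(2 jobs) + 0.27·t(3 jobs)
Solving: t(0 jobs) = 4.2660, t(2 jobs) = 4.1769, t(3 jobs) = 4.2686.
Expected ticks from 2 jobs to 1 job: 4.1769.

4.1769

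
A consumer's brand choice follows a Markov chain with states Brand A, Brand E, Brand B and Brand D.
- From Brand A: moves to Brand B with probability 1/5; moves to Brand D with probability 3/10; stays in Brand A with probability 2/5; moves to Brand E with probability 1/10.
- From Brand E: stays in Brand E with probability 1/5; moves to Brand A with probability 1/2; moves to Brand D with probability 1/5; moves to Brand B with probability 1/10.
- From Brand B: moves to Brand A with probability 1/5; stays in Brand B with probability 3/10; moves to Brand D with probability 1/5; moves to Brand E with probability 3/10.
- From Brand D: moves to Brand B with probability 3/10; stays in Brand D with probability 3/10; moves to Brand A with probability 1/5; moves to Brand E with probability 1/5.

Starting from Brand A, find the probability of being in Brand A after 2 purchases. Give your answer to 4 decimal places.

0.3100

Propagate the distribution vector 2 purchases from Brand A.
After 0 purchases: (1.0000, 0.0000, 0.0000, 0.0000)
After 1 purchase: (0.4000, 0.1000, 0.2000, 0.3000)
After 2 purchases: (0.3100, 0.1800, 0.2400, 0.2700)
P(in Brand A after 2 purchases) = 0.3100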